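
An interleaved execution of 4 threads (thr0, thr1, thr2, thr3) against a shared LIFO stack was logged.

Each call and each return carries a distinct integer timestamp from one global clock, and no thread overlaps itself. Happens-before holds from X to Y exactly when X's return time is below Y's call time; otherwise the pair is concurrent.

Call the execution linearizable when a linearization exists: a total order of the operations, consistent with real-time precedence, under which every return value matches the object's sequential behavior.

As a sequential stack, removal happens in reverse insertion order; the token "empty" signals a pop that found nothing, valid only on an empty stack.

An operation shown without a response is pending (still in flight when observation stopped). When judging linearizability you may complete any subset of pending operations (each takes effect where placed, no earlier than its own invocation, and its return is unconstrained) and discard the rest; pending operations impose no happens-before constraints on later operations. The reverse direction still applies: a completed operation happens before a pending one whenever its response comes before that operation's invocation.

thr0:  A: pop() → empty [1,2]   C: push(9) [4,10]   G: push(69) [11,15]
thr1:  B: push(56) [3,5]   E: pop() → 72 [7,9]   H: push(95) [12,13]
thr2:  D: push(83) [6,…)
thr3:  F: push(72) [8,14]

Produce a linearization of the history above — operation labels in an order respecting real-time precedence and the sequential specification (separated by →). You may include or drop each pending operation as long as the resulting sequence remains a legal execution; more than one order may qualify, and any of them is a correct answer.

A → B → C → D → F → E → G → H

1. A pop() → empty, leaving stack <>
2. B push(56), leaving stack <56>
3. C push(9), leaving stack <56,9>
4. D push(83) (pending, included), leaving stack <56,9,83>
5. F push(72), leaving stack <56,9,83,72>
6. E pop() → 72, leaving stack <56,9,83>
7. G push(69), leaving stack <56,9,83,69>
8. H push(95), leaving stack <56,9,83,69,95>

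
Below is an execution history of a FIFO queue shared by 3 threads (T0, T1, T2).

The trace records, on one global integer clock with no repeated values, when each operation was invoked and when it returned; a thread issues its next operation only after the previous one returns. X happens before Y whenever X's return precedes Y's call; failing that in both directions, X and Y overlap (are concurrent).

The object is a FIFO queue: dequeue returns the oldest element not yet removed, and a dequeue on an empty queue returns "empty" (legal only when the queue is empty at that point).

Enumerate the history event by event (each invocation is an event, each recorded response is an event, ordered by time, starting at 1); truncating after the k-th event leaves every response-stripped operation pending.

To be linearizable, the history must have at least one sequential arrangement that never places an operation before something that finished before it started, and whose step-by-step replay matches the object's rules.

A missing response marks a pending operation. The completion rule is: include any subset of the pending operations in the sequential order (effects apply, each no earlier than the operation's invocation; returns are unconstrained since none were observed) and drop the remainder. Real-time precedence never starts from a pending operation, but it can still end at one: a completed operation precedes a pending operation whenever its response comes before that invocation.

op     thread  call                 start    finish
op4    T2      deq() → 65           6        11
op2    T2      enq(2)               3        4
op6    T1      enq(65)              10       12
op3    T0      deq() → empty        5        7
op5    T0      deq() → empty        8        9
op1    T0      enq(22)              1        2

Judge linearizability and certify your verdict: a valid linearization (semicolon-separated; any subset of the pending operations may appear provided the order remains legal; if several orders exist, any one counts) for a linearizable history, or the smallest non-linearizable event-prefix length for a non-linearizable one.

the violation lands at event 7, op3's response at time 7: events 1..6 linearize, events 1..7 do not
one real-time candidate order over the 3 completed operations — the FIFO queue replay rejects it
including or dropping the 1 pending operation (op4) in any combination fails
e.g. op1, op2, op3 (pending dropped): illegal at step 3, since op3 deq() → empty cannot apply there

not linearizable — minimal violating prefix: 7 events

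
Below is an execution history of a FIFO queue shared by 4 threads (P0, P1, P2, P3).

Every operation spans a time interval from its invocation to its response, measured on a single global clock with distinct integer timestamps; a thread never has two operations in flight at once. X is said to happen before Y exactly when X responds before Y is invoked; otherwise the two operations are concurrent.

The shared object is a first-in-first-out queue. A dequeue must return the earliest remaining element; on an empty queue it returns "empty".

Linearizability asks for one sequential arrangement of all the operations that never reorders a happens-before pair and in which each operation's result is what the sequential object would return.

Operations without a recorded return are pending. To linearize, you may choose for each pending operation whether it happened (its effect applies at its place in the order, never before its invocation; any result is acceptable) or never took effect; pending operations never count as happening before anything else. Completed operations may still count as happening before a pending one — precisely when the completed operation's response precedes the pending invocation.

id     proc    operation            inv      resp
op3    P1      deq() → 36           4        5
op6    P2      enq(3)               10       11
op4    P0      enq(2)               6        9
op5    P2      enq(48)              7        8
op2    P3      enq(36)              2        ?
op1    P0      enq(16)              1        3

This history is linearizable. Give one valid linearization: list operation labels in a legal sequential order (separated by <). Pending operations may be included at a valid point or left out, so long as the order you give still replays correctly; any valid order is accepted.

op2 < op1 < op3 < op4 < op5 < op6

after step 1 (op2 enq(36) (pending, included)): queue <36>
after step 2 (op1 enq(16)): queue <36,16>
after step 3 (op3 deq() → 36): queue <16>
after step 4 (op4 enq(2)): queue <16,2>
after step 5 (op5 enq(48)): queue <16,2,48>
after step 6 (op6 enq(3)): queue <16,2,48,3>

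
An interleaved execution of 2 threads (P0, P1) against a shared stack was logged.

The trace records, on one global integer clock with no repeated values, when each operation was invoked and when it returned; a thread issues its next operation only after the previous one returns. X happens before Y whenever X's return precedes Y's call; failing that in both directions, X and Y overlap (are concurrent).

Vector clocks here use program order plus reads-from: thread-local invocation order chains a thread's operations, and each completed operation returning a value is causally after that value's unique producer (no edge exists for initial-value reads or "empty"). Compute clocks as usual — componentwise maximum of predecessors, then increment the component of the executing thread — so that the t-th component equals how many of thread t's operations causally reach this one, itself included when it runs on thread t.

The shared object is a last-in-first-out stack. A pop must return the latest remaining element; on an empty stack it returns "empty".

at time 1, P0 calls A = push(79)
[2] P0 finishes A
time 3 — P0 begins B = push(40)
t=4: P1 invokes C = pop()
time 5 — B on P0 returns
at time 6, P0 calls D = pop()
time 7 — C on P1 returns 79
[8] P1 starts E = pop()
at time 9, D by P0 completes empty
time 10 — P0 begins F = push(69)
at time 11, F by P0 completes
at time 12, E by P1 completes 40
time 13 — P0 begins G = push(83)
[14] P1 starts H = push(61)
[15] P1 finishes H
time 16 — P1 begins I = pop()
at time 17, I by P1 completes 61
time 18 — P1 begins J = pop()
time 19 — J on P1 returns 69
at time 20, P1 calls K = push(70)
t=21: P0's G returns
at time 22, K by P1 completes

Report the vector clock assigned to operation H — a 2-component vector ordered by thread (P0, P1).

(2, 3)

A, invoked 1, has no incoming edges; only P0's bump applies → (1, 0)
C, invoked 4, takes VC(A)=(1, 0) under max, adds 1 for P1 → (1, 1)
B, invoked 3, takes VC(A)=(1, 0) under max, adds 1 for P0 → (2, 0)
D, invoked 6, takes VC(B)=(2, 0) under max, adds 1 for P0 → (3, 0)
E, invoked 8, takes VC(B)=(2, 0), VC(C)=(1, 1) under max, adds 1 for P1 → (2, 2)
F, invoked 10, takes VC(D)=(3, 0) under max, adds 1 for P0 → (4, 0)
H, invoked 14, takes VC(E)=(2, 2) under max, adds 1 for P1 → (2, 3)
G, invoked 13, takes VC(F)=(4, 0) under max, adds 1 for P0 → (5, 0)
I, invoked 16, takes VC(H)=(2, 3) under max, adds 1 for P1 → (2, 4)
J, invoked 18, takes VC(F)=(4, 0), VC(I)=(2, 4) under max, adds 1 for P1 → (4, 5)
K, invoked 20, takes VC(J)=(4, 5) under max, adds 1 for P1 → (4, 6)
target: VC(H) = (2, 3)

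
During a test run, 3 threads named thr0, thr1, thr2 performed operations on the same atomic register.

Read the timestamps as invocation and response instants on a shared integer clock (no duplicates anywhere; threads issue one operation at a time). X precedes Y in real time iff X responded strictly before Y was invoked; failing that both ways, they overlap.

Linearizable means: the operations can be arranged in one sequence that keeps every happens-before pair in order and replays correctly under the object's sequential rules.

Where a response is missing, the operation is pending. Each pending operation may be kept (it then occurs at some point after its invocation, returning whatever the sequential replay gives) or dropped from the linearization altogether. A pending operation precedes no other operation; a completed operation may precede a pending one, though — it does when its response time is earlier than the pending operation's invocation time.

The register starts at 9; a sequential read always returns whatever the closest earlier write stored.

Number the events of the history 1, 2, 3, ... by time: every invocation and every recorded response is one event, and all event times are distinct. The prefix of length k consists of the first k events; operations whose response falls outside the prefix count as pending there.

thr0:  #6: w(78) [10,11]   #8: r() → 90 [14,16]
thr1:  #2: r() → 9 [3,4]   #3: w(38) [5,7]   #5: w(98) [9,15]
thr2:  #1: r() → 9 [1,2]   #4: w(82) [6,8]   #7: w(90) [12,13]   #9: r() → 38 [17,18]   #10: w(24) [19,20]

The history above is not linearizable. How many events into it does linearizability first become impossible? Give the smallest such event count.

a valid linearization of events 1..17 exists, for instance #1, #2, #3, #4, #5, #6, #7, #8:
1. #1 r() → 9, leaving value 9
2. #2 r() → 9, leaving value 9
3. #3 w(38), leaving value 38
4. #4 w(82), leaving value 82
5. #5 w(98), leaving value 98
6. #6 w(78), leaving value 78
7. #7 w(90), leaving value 90
8. #8 r() → 90, leaving value 90
at event 18 (#9's time-18 response) nothing linearizes any more
for example #1, #2, #3, #4, #5, #6, #7, #8, #9 fails at step 9: #9 r() → 38 is not legal there
for example #1, #2, #3, #4, #6, #5, #7, #8, #9 fails at step 9: #9 r() → 38 is not legal there

18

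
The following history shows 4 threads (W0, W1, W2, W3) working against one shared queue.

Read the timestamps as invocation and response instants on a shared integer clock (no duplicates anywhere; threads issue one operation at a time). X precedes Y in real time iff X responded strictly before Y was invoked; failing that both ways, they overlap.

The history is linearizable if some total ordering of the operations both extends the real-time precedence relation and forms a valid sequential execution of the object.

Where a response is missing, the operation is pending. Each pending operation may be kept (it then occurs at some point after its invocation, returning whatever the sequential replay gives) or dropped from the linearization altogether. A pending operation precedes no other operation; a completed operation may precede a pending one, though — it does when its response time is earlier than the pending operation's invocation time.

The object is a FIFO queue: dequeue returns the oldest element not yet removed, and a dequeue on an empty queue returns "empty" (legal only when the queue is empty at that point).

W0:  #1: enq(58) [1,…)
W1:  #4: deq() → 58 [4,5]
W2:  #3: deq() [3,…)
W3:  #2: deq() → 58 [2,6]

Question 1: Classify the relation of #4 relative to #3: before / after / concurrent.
Answer: concurrent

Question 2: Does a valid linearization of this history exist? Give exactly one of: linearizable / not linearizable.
not linearizable

already the first 6 events (up to #2's response at time 6) admit no linearization; the first 5 still do
checked exhaustively: 2 real-time-consistent orders of 2 completed operations, zero legal queue replays
every completion of the 2 pending operations (#1, #3) was checked; none linearizes
for example #2, #4 (pending dropped) fails at step 1: #2 deq() → 58 is not legal there
for example #4, #2 (pending dropped) fails at step 1: #4 deq() → 58 is not legal there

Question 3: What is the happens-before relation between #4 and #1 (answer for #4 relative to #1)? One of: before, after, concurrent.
Answer: concurrent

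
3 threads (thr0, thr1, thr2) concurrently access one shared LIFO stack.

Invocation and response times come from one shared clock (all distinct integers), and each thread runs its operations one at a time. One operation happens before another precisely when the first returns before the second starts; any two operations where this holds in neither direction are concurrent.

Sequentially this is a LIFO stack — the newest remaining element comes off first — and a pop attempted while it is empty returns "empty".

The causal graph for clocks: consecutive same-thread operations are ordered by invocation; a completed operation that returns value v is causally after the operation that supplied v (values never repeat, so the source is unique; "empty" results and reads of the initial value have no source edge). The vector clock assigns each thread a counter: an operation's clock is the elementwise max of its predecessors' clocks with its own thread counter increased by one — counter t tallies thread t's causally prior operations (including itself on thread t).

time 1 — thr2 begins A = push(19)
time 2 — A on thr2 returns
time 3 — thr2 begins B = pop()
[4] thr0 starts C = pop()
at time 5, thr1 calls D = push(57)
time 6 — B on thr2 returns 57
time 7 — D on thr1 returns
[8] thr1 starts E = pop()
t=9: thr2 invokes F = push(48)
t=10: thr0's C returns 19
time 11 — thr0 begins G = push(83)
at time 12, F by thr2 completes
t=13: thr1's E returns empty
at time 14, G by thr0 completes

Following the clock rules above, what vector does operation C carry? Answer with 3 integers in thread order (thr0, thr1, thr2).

root op A, invoked 1: fresh clock plus thr2's own tick → (0, 0, 1)
root op D, invoked 5: fresh clock plus thr1's own tick → (0, 1, 0)
invoked at 8, E merges VC(D)=(0, 1, 0) and bumps thr1's slot → (0, 2, 0)
invoked at 4, C merges VC(A)=(0, 0, 1) and bumps thr0's slot → (1, 0, 1)
invoked at 3, B merges VC(A)=(0, 0, 1), VC(D)=(0, 1, 0) and bumps thr2's slot → (0, 1, 2)
invoked at 11, G merges VC(C)=(1, 0, 1) and bumps thr0's slot → (2, 0, 1)
invoked at 9, F merges VC(B)=(0, 1, 2) and bumps thr2's slot → (0, 1, 3)
target: VC(C) = (1, 0, 1)

(1, 0, 1)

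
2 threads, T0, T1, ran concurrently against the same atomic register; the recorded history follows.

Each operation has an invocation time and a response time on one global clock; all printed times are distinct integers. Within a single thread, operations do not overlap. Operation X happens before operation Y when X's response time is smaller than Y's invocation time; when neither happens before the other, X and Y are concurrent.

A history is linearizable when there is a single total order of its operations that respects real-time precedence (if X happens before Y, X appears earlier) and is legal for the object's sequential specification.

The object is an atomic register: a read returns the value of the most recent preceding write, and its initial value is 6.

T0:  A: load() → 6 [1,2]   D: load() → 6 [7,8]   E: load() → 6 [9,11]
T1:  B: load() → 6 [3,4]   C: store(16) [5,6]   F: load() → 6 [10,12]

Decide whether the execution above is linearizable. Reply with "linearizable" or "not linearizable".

not linearizable

the violation lands at event 8, D's response at time 8: events 1..7 linearize, events 1..8 do not
the sole real-time-consistent order of 4 completed operations fails the atomic register replay
sample order A, B, C, D stalls at step 4 — D load() → 6 has no legal effect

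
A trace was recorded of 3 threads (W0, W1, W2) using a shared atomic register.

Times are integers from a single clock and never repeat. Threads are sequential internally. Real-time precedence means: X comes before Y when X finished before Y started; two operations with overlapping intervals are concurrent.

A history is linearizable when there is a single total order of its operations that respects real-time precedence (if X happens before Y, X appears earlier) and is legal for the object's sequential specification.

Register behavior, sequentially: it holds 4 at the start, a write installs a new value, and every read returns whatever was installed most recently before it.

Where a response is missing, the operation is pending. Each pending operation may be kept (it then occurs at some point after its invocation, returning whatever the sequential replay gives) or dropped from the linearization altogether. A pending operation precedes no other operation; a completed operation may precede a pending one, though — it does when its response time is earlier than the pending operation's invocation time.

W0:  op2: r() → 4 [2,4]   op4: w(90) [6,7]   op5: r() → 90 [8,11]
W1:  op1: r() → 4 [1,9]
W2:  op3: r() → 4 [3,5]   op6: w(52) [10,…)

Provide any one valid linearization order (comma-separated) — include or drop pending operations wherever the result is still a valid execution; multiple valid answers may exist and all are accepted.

op1, op2, op3, op4, op5

1. op1 r() → 4, leaving value 4
2. op2 r() → 4, leaving value 4
3. op3 r() → 4, leaving value 4
4. op4 w(90), leaving value 90
5. op5 r() → 90, leaving value 90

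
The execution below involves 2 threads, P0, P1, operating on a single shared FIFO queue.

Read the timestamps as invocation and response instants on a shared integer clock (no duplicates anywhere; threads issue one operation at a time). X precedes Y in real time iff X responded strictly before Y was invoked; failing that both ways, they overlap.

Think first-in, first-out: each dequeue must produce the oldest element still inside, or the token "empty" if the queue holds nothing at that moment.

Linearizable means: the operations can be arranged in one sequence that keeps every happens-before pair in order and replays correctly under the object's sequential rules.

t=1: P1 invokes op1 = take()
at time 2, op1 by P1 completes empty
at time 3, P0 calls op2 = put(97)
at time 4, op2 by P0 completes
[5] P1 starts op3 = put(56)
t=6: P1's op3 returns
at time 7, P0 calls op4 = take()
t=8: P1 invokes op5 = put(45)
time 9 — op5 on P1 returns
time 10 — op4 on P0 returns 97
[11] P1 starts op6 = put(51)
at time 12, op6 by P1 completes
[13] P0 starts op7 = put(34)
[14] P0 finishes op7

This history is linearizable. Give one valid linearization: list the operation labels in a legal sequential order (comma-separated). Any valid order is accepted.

op1, op2, op3, op4, op5, op6, op7

1. op1 take() → empty, leaving queue <>
2. op2 put(97), leaving queue <97>
3. op3 put(56), leaving queue <97,56>
4. op4 take() → 97, leaving queue <56>
5. op5 put(45), leaving queue <56,45>
6. op6 put(51), leaving queue <56,45,51>
7. op7 put(34), leaving queue <56,45,51,34>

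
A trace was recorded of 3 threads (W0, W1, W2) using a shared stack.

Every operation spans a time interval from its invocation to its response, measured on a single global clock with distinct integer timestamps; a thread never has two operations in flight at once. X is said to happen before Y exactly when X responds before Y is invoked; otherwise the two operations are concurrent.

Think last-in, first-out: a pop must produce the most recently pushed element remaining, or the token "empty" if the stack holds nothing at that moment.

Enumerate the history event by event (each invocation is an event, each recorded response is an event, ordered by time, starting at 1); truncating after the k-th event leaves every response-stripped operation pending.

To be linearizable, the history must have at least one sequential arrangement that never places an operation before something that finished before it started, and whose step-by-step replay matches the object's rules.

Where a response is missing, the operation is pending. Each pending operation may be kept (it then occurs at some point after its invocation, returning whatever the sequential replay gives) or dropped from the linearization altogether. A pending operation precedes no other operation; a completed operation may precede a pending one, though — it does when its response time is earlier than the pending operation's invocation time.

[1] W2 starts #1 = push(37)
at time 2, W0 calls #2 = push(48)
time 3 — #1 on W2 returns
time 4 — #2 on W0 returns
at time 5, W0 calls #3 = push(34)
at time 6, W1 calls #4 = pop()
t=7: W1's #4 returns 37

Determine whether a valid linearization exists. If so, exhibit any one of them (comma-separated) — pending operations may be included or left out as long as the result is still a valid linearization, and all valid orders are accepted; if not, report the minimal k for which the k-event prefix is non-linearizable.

1. #2 push(48), leaving stack <48>
2. #1 push(37), leaving stack <48,37>
3. #4 pop() → 37, leaving stack <48>

linearizable — witness: #2, #1, #4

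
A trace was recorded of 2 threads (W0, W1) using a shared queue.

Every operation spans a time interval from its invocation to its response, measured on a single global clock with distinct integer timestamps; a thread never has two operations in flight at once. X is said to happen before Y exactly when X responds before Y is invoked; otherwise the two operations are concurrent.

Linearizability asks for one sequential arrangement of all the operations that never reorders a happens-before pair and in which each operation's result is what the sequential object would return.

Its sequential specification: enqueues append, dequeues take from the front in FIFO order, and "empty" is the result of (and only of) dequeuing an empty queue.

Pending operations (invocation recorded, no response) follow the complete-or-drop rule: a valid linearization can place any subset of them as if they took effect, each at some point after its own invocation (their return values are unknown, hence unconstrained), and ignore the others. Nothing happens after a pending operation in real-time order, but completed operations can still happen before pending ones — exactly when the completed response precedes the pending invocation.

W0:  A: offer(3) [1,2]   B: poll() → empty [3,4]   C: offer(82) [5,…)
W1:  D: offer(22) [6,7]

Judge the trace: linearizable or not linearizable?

not linearizable

through event 3 a valid linearization exists; event 4 (B responding at time 4) ends that
one real-time candidate order over the 2 completed operations — the queue replay rejects it
e.g. A, B: illegal at step 2, since B poll() → empty cannot apply there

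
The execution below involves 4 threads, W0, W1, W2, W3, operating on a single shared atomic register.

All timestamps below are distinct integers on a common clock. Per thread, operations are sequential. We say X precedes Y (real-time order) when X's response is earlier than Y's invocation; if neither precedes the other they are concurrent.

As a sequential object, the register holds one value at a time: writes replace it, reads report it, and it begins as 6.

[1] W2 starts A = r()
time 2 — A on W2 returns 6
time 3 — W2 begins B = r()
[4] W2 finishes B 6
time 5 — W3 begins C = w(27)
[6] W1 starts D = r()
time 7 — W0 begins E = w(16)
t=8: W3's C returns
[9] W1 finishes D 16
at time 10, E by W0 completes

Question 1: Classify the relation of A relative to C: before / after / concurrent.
Answer: before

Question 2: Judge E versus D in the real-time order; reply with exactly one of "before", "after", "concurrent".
Answer: concurrent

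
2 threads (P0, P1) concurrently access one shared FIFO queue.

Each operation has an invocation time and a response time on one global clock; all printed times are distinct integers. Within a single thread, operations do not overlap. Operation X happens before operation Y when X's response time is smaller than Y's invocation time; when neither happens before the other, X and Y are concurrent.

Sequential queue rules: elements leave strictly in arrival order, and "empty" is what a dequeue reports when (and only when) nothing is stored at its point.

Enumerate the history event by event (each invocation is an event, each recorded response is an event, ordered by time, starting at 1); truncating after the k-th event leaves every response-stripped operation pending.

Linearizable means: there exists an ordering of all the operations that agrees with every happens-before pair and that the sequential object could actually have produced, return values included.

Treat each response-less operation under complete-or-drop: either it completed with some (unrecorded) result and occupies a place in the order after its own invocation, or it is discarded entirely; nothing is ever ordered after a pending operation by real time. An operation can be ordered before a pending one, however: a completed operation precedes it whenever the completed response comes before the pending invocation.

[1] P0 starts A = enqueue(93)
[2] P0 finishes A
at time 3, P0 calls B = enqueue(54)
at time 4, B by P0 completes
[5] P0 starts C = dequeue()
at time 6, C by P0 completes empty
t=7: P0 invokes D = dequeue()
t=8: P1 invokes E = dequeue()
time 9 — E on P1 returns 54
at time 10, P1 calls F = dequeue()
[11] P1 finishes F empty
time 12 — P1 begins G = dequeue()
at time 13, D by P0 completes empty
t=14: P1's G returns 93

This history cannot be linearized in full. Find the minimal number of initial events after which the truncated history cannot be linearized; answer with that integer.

6

events 1..5 are linearizable; a witness order is A, B:
after step 1 (A enqueue(93)): queue <93>
after step 2 (B enqueue(54)): queue <93,54>
once event 6 joins (C's response, time 6), exhaustive search finds no witness
e.g. A, B, C: illegal at step 3, since C dequeue() → empty cannot apply there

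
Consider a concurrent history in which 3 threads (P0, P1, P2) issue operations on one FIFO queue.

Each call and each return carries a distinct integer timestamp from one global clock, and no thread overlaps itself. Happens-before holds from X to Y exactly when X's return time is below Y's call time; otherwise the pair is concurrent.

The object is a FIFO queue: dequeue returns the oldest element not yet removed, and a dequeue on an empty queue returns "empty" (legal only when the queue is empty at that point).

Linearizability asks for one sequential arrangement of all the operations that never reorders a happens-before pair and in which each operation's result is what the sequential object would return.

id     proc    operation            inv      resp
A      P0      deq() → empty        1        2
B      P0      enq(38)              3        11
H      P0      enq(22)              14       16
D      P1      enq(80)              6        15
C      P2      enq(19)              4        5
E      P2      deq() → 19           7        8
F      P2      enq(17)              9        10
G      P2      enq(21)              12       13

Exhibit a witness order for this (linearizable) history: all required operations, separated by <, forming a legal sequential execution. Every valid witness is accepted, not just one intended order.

1. A deq() → empty, leaving queue <>
2. C enq(19), leaving queue <19>
3. B enq(38), leaving queue <19,38>
4. D enq(80), leaving queue <19,38,80>
5. E deq() → 19, leaving queue <38,80>
6. F enq(17), leaving queue <38,80,17>
7. G enq(21), leaving queue <38,80,17,21>
8. H enq(22), leaving queue <38,80,17,21,22>

A < C < B < D < E < F < G < H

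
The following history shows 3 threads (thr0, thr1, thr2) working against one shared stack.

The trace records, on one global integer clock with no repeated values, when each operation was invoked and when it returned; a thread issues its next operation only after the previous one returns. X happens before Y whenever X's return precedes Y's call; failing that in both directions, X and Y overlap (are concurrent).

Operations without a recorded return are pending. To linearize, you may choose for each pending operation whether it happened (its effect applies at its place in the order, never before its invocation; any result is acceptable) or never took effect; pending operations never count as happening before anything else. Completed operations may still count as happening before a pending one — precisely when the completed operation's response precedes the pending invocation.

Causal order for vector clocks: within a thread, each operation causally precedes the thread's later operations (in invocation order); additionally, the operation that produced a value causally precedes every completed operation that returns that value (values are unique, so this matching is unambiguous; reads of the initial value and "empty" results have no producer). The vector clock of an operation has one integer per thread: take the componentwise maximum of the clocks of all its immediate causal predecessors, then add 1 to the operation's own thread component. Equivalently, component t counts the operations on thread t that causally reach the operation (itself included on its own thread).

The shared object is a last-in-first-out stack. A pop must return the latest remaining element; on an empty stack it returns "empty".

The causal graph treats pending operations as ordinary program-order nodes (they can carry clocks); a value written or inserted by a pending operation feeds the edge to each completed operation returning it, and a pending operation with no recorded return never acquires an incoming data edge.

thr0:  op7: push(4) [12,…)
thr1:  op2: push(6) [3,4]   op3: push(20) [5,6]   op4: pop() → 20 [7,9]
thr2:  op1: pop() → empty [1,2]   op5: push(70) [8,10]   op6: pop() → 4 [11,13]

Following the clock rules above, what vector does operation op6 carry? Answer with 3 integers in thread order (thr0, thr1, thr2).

(1, 0, 3)

op1 (invocation 1): nothing precedes it; thr2's component alone gives (0, 0, 1)
op2 (invocation 3): nothing precedes it; thr1's component alone gives (0, 1, 0)
op7 (invocation 12): nothing precedes it; thr0's component alone gives (1, 0, 0)
merge at op5 (invoked 8): VC(op1)=(0, 0, 1), own-thread bump on thr2 → (0, 0, 2)
merge at op3 (invoked 5): VC(op2)=(0, 1, 0), own-thread bump on thr1 → (0, 2, 0)
merge at op4 (invoked 7): VC(op3)=(0, 2, 0), own-thread bump on thr1 → (0, 3, 0)
merge at op6 (invoked 11): VC(op5)=(0, 0, 2), VC(op7)=(1, 0, 0), own-thread bump on thr2 → (1, 0, 3)
target: VC(op6) = (1, 0, 3)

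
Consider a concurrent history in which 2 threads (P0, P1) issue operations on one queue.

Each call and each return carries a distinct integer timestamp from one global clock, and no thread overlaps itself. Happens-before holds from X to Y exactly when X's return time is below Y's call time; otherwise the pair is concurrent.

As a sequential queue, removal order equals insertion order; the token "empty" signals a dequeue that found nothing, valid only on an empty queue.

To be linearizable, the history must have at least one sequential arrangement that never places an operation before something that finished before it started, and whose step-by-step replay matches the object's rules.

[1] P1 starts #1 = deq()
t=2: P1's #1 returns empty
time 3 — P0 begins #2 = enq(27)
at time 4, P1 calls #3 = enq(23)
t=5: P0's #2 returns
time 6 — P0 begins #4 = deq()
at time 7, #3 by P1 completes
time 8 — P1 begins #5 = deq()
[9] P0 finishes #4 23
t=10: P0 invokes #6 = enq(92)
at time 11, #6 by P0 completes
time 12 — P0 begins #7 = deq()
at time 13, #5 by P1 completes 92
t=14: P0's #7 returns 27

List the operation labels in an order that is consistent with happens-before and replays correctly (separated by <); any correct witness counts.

1. #1 deq() → empty, leaving queue <>
2. #3 enq(23), leaving queue <23>
3. #2 enq(27), leaving queue <23,27>
4. #4 deq() → 23, leaving queue <27>
5. #6 enq(92), leaving queue <27,92>
6. #7 deq() → 27, leaving queue <92>
7. #5 deq() → 92, leaving queue <>

#1 < #3 < #2 < #4 < #6 < #7 < #5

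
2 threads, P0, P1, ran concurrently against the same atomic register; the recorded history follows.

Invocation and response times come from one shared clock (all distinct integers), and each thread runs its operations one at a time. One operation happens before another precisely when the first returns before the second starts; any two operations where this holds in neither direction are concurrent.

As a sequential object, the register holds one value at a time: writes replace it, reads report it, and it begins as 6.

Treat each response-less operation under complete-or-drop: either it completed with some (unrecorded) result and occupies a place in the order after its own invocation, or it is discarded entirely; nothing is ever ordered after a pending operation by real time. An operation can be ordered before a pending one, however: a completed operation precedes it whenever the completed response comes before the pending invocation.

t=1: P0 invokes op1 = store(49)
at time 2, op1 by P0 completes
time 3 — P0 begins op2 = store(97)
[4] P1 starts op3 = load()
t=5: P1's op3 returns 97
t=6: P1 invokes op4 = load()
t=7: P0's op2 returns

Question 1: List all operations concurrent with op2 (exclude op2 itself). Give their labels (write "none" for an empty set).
Answer: op3, op4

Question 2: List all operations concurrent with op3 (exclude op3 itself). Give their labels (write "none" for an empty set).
Answer: op2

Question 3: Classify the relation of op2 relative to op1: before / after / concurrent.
Answer: after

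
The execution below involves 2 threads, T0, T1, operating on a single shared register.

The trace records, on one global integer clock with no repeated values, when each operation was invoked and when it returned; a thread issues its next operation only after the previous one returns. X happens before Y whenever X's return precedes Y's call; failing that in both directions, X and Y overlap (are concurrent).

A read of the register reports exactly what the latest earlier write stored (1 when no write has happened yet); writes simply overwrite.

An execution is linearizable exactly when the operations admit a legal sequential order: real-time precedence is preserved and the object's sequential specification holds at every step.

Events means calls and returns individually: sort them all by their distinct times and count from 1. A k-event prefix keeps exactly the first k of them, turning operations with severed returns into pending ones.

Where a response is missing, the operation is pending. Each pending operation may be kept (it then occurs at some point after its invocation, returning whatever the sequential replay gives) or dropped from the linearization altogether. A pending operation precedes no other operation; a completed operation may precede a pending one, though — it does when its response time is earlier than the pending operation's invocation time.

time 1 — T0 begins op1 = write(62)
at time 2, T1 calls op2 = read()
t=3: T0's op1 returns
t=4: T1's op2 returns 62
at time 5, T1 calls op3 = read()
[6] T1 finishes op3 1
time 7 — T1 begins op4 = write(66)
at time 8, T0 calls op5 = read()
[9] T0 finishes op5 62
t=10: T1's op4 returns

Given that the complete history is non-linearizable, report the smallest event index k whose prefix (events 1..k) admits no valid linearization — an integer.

one valid order for events 1..5 is op1, op2:
step 1: op1 write(62) — value 62
step 2: op2 read() → 62 — value 62
event 6 — op3's response, time 6 — after it, nothing linearizes
for example op1, op2, op3 fails at step 3: op3 read() → 1 is not legal there
for example op2, op1, op3 fails at step 1: op2 read() → 62 is not legal there

6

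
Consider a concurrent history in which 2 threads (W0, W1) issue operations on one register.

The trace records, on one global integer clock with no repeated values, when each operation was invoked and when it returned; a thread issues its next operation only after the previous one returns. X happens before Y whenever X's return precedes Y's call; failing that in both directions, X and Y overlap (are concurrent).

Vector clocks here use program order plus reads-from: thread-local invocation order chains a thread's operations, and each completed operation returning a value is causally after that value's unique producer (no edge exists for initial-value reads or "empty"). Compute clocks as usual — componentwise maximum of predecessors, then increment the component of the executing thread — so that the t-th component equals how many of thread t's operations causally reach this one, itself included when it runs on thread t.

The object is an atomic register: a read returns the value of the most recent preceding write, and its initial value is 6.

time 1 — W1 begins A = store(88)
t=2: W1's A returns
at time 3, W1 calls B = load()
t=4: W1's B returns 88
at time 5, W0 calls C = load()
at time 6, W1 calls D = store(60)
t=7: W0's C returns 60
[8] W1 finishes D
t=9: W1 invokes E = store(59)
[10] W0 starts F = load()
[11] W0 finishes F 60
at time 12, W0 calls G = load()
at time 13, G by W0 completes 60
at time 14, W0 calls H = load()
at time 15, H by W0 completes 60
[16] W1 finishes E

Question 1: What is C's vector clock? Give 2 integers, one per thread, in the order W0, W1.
root op A, invoked 1: fresh clock plus W1's own tick → (0, 1)
B, invoked 3, takes VC(A)=(0, 1) under max, adds 1 for W1 → (0, 2)
D, invoked 6, takes VC(B)=(0, 2) under max, adds 1 for W1 → (0, 3)
E, invoked 9, takes VC(D)=(0, 3) under max, adds 1 for W1 → (0, 4)
C, invoked 5, takes VC(D)=(0, 3) under max, adds 1 for W0 → (1, 3)
F, invoked 10, takes VC(C)=(1, 3), VC(D)=(0, 3) under max, adds 1 for W0 → (2, 3)
G, invoked 12, takes VC(D)=(0, 3), VC(F)=(2, 3) under max, adds 1 for W0 → (3, 3)
H, invoked 14, takes VC(D)=(0, 3), VC(G)=(3, 3) under max, adds 1 for W0 → (4, 3)
target: VC(C) = (1, 3)

(1, 3)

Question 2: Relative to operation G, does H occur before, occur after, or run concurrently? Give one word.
H spans [14,15], G spans [12,13]
resp(G)=13 < inv(H)=14

after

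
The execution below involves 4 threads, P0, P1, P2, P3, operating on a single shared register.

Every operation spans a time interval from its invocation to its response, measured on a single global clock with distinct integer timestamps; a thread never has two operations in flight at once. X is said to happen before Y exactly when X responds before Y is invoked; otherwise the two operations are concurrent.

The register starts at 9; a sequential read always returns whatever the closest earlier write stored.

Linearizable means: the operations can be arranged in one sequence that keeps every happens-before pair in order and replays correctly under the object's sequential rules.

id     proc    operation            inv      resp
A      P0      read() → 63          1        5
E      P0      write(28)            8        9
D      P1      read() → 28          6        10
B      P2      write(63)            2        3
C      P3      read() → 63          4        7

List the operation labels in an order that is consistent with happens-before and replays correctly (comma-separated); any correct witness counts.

B, A, C, E, D

step 1: B write(63) — value 63
step 2: A read() → 63 — value 63
step 3: C read() → 63 — value 63
step 4: E write(28) — value 28
step 5: D read() → 28 — value 28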